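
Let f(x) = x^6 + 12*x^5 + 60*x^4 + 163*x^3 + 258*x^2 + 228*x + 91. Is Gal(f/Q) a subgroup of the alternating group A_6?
No

The polynomial is irreducible of degree 6 over Q. Its discriminant is -177147, which is not a perfect square. A Galois group lies in the alternating group exactly when the discriminant is a square in Q, so the Galois group (C_3 x S_3) is not contained in A_6.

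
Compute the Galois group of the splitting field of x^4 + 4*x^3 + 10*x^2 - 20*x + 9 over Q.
The polynomial is an irreducible quartic over Q and its discriminant is 2097152, which is not a perfect square, so the Galois group is not contained in A_4. The resolvent cubic y^3 - 10*y^2 - 116*y - 184 has exactly one rational root, so the Galois group is C_4 or D_4. The quartic remains irreducible over Q(sqrt(disc)), so the group is D_4.

D_4 (also written D4)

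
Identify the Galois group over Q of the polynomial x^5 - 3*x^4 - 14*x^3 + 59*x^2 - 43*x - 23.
5T1: C_5

The polynomial f is an irreducible quintic over Q, so G = Gal(f/Q) is a transitive subgroup of S_5: one of C_5 (5T1, order 5), D_5 (5T2, order 10), F_20 (5T3, order 20), A_5 (5T4, order 60) or S_5 (5T5, order 120). The discriminant of f is 7745089 = 2783^2, a perfect square, so G is contained in A_5. The transitive groups of degree 5 contained in A_5 are: C_5 (5T1, order 5), D_5 (5T2, order 10), A_5 (5T4, order 60). By Dedekind's theorem, for a prime p not dividing disc(f) the degrees of the irreducible factors of f mod p form the cycle type of an element of G. Factoring f modulo the 14 such primes p <= 53 (skipping 11, 23, which divide the discriminant), each new pattern first appears at: mod 2: f = (x^5 + x^4 + x^2 + x + 1), pattern 5; mod 43: f = (x + 7)(x + 10)(x + 11)(x + 22)(x + 33), pattern 1+1+1+1+1. No other pattern occurs in this range, so the set of observed cycle types is {5, 1+1+1+1+1}. The candidates containing elements of all these cycle types are C_5 (5T1) of order 5, D_5 (5T2) of order 10, A_5 (5T4) of order 60; the others are excluded. The observed types are precisely the cycle types that occur in C_5 (5T1). Each of the other remaining candidates has further cycle types, and by the Chebotarev density theorem the matching factorization patterns would occur for a proportion of primes equal to their share of the group: D_5 (5T2) additionally contains elements of type 2+2+1 (5 of its 10 elements, about 50% of primes); A_5 (5T4) additionally contains elements of type 3+1+1, 2+2+1 (35 of its 60 elements, about 58% of primes). None of the 14 primes tested shows any such pattern (for each of these groups the chance of that is below 10^-4), which rules them out. Hence G = C_5 (5T1), of order 5.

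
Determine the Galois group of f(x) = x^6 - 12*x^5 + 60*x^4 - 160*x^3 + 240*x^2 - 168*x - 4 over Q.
6T15: A_6

The polynomial f is an irreducible sextic over Q, so G = Gal(f/Q) is one of the 16 transitive subgroups 6T1, ..., 6T16 of S_6. The discriminant of f is 746496000000 = 864000^2, a perfect square, so G is contained in A_6. The transitive groups of degree 6 contained in A_6 are: A_4 (6T4, order 12), S_4 (6T7, order 24), (C_3 x C_3) : C_4 (6T10, order 36), PSL(2,5) (6T12, order 60), A_6 (6T15, order 360). By Dedekind's theorem, for a prime p not dividing disc(f) the degrees of the irreducible factors of f mod p form the cycle type of an element of G. Factoring f modulo the 6 such primes p <= 23 (skipping 2, 3, 5, which divide the discriminant), each new pattern first appears at: mod 7: f = (x + 1)(x^5 + x^4 + 3x^3 + 5x^2 + 4x + 3), pattern 5+1; mod 23: f = (x + 5)(x + 10)(x + 19)(x^3 + x + 6), pattern 3+1+1+1. No other pattern occurs in this range, so the set of observed cycle types is {5+1, 3+1+1+1}. Among the candidates above, the only group containing elements of all these cycle types is A_6 (6T15) — each of A_4 (6T4), S_4 (6T7), (C_3 x C_3) : C_4 (6T10), PSL(2,5) (6T12) lacks at least one of them. Hence G = A_6 (6T15), of order 360.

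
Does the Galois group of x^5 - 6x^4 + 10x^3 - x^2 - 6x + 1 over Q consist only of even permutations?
Yes

The polynomial is irreducible of degree 5 over Q. Its discriminant is 14641 = 121^2, a perfect square. A Galois group lies in the alternating group exactly when the discriminant is a square in Q, so the Galois group (C_5) is contained in A_5.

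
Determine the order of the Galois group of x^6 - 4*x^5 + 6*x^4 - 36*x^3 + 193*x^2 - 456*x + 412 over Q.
The degree of the splitting field over Q equals the order of the Galois group, so first determine the group. The polynomial f is an irreducible sextic over Q, so G = Gal(f/Q) is one of the 16 transitive subgroups 6T1, ..., 6T16 of S_6. The discriminant of f is -1080641454080000, which is not a perfect square, so G is not contained in A_6. The transitive groups of degree 6 not contained in A_6 are: C_6 (6T1, order 6), S_3 (6T2, order 6), D_6 (6T3, order 12), C_3 x S_3 (6T5, order 18), A_4 x C_2 (6T6, order 24), S_4 (6T8, order 24), S_3 x S_3 (6T9, order 36), S_4 x C_2 (6T11, order 48), (S_3 x S_3) : C_2 (6T13, order 72), PGL(2,5) (6T14, order 120), S_6 (6T16, order 720). By Dedekind's theorem, for a prime p not dividing disc(f) the degrees of the irreducible factors of f mod p form the cycle type of an element of G. Factoring f modulo the 22 such primes p <= 89 (skipping 2, 5, which divide the discriminant), each new pattern first appears at: mod 3: f = (x^3 + 2x + 1)(x^3 + 2x^2 + x + 1), pattern 3+3; mod 7: f = (x^2 + x + 3)(x^2 + 3x + 5)(x^2 + 6x + 6), pattern 2+2+2; mod 13: f = (x + 7)(x + 10)(x^4 + 5x^3 + 7x^2 + 2x + 7), pattern 4+1+1; mod 43: f = (x + 33)(x + 38)(x^2 + 21x + 32)(x^2 + 33x + 41), pattern 2+2+1+1. No other pattern occurs in this range, so the set of observed cycle types is {3+3, 2+2+2, 4+1+1, 2+2+1+1}. The candidates containing elements of all these cycle types are S_4 (6T8) of order 24, S_4 x C_2 (6T11) of order 48, PGL(2,5) (6T14) of order 120, S_6 (6T16) of order 720; the others are excluded. The observed types are precisely the cycle types that occur in S_4 (6T8) (apart from the identity). Each of the other remaining candidates has further cycle types, and by the Chebotarev density theorem the matching factorization patterns would occur for a proportion of primes equal to their share of the group: S_4 x C_2 (6T11) additionally contains elements of type 6, 4+2, 2+1+1+1+1 (17 of its 48 elements, about 35% of primes); PGL(2,5) (6T14) additionally contains elements of type 6, 5+1 (44 of its 120 elements, about 37% of primes); S_6 (6T16) additionally contains elements of type 6, 5+1, 4+2, 3+2+1, 3+1+1+1, 2+1+1+1+1 (529 of its 720 elements, about 73% of primes). None of the 22 primes tested shows any such pattern (for each of these groups the chance of that is below 10^-4), which rules them out. Hence G = S_4 (6T8), of order 24. The Galois group S_4 (6T8) has order 24, so the splitting field has degree 24 over Q.

24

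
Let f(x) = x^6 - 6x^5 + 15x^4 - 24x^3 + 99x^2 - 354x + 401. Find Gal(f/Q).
The polynomial f is an irreducible sextic over Q, so G = Gal(f/Q) is one of the 16 transitive subgroups 6T1, ..., 6T16 of S_6. The discriminant of f is -41622228172800, which is not a perfect square, so G is not contained in A_6. The transitive groups of degree 6 not contained in A_6 are: C_6 (6T1, order 6), S_3 (6T2, order 6), D_6 (6T3, order 12), C_3 x S_3 (6T5, order 18), A_4 x C_2 (6T6, order 24), S_4 (6T8, order 24), S_3 x S_3 (6T9, order 36), S_4 x C_2 (6T11, order 48), (S_3 x S_3) : C_2 (6T13, order 72), PGL(2,5) (6T14, order 120), S_6 (6T16, order 720). By Dedekind's theorem, for a prime p not dividing disc(f) the degrees of the irreducible factors of f mod p form the cycle type of an element of G. Factoring f modulo the 79 such primes p <= 431 (skipping 2, 3, 5, 11, which divide the discriminant), each new pattern first appears at: mod 7: f = (x^6 + x^5 + x^4 + 4x^3 + x^2 + 3x + 2), pattern 6; mod 17: f = (x + 2)(x + 14)(x^2 + 11)(x^2 + 12x + 5), pattern 2+2+1+1; mod 19: f = (x^3 + 16x^2 + x + 8)(x^3 + 16x^2 + 5x + 5), pattern 3+3; mod 23: f = (x^2 + x + 18)(x^2 + 4x + 17)(x^2 + 12x + 8), pattern 2+2+2; mod 43: f = (x + 2)(x + 9)(x + 11)(x + 14)(x + 15)(x + 29), pattern 1+1+1+1+1+1. No other pattern occurs in this range, so the set of observed cycle types is {6, 2+2+1+1, 3+3, 2+2+2, 1+1+1+1+1+1}. The candidates containing elements of all these cycle types are D_6 (6T3) of order 12, A_4 x C_2 (6T6) of order 24, S_3 x S_3 (6T9) of order 36, S_4 x C_2 (6T11) of order 48, (S_3 x S_3) : C_2 (6T13) of order 72, PGL(2,5) (6T14) of order 120, S_6 (6T16) of order 720; the others are excluded. The observed types are precisely the cycle types that occur in D_6 (6T3). Each of the other remaining candidates has further cycle types, and by the Chebotarev density theorem the matching factorization patterns would occur for a proportion of primes equal to their share of the group: A_4 x C_2 (6T6) additionally contains elements of type 2+1+1+1+1 (3 of its 24 elements, about 12% of primes); S_3 x S_3 (6T9) additionally contains elements of type 3+1+1+1 (4 of its 36 elements, about 11% of primes); S_4 x C_2 (6T11) additionally contains elements of type 4+2, 4+1+1, 2+1+1+1+1 (15 of its 48 elements, about 31% of primes); (S_3 x S_3) : C_2 (6T13) additionally contains elements of type 4+2, 3+2+1, 3+1+1+1, 2+1+1+1+1 (40 of its 72 elements, about 56% of primes); PGL(2,5) (6T14) additionally contains elements of type 5+1, 4+1+1 (54 of its 120 elements, about 45% of primes); S_6 (6T16) additionally contains elements of type 5+1, 4+2, 4+1+1, 3+2+1, 3+1+1+1, 2+1+1+1+1 (499 of its 720 elements, about 69% of primes). None of the 79 primes tested shows any such pattern (for each of these groups the chance of that is below 10^-4), which rules them out. Hence G = D_6 (6T3), of order 12.

D_6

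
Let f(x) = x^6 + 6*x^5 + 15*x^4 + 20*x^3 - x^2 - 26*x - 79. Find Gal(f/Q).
The polynomial f is an irreducible sextic over Q, so G = Gal(f/Q) is one of the 16 transitive subgroups 6T1, ..., 6T16 of S_6. The discriminant of f is 36352603193344 = 6029312^2, a perfect square, so G is contained in A_6. The transitive groups of degree 6 contained in A_6 are: A_4 (6T4, order 12), S_4 (6T7, order 24), (C_3 x C_3) : C_4 (6T10, order 36), PSL(2,5) (6T12, order 60), A_6 (6T15, order 360). By Dedekind's theorem, for a prime p not dividing disc(f) the degrees of the irreducible factors of f mod p form the cycle type of an element of G. Factoring f modulo the 79 such primes p <= 419 (skipping 2, 23, which divide the discriminant), each new pattern first appears at: mod 3: f = (x^3 + x^2 + x + 2)(x^3 + 2x^2 + 1), pattern 3+3; mod 5: f = (x^2 + 2x + 3)(x^4 + 4x^3 + 4x^2 + 2), pattern 4+2; mod 19: f = (x + 10)(x + 11)(x^2 + x + 3)(x^2 + 3x + 5), pattern 2+2+1+1; mod 223: f = (x + 33)(x + 68)(x + 110)(x + 115)(x + 157)(x + 192), pattern 1+1+1+1+1+1. No other pattern occurs in this range, so the set of observed cycle types is {3+3, 4+2, 2+2+1+1, 1+1+1+1+1+1}. The candidates containing elements of all these cycle types are S_4 (6T7) of order 24, (C_3 x C_3) : C_4 (6T10) of order 36, A_6 (6T15) of order 360; the others are excluded. The observed types are precisely the cycle types that occur in S_4 (6T7). Each of the other remaining candidates has further cycle types, and by the Chebotarev density theorem the matching factorization patterns would occur for a proportion of primes equal to their share of the group: (C_3 x C_3) : C_4 (6T10) additionally contains elements of type 3+1+1+1 (4 of its 36 elements, about 11% of primes); A_6 (6T15) additionally contains elements of type 5+1, 3+1+1+1 (184 of its 360 elements, about 51% of primes). None of the 79 primes tested shows any such pattern (for each of these groups the chance of that is below 10^-4), which rules them out. Hence G = S_4 (6T7), of order 24.

S_4 (also written S4+)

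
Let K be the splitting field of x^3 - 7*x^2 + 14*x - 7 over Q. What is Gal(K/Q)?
C_3 (also written C3)

The polynomial is an irreducible cubic over Q and its discriminant is 49 = 7^2, a perfect square. For an irreducible cubic, a square discriminant forces the Galois group to be A_3, the cyclic group of order 3.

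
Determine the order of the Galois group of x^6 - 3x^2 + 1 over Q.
The degree of the splitting field over Q equals the order of the Galois group, so first determine the group. The polynomial f is an irreducible sextic over Q, so G = Gal(f/Q) is one of the 16 transitive subgroups 6T1, ..., 6T16 of S_6. The discriminant of f is -419904, which is not a perfect square, so G is not contained in A_6. The transitive groups of degree 6 not contained in A_6 are: C_6 (6T1, order 6), S_3 (6T2, order 6), D_6 (6T3, order 12), C_3 x S_3 (6T5, order 18), A_4 x C_2 (6T6, order 24), S_4 (6T8, order 24), S_3 x S_3 (6T9, order 36), S_4 x C_2 (6T11, order 48), (S_3 x S_3) : C_2 (6T13, order 72), PGL(2,5) (6T14, order 120), S_6 (6T16, order 720). By Dedekind's theorem, for a prime p not dividing disc(f) the degrees of the irreducible factors of f mod p form the cycle type of an element of G. Factoring f modulo the 33 such primes p <= 149 (skipping 2, 3, which divide the discriminant), each new pattern first appears at: mod 5: f = (x^3 + 2x^2 + 2x + 3)(x^3 + 3x^2 + 2x + 2), pattern 3+3; mod 7: f = (x^6 + 4x^2 + 1), pattern 6; mod 17: f = (x + 8)(x + 9)(x^2 + 3)(x^2 + 10), pattern 2+2+1+1; mod 19: f = (x + 3)(x + 8)(x + 11)(x + 16)(x^2 + 16), pattern 2+1+1+1+1; mod 71: f = (x^2 + 16)(x^2 + 25)(x^2 + 30), pattern 2+2+2. No other pattern occurs in this range, so the set of observed cycle types is {3+3, 6, 2+2+1+1, 2+1+1+1+1, 2+2+2}. The candidates containing elements of all these cycle types are A_4 x C_2 (6T6) of order 24, S_4 x C_2 (6T11) of order 48, (S_3 x S_3) : C_2 (6T13) of order 72, S_6 (6T16) of order 720; the others are excluded. The observed types are precisely the cycle types that occur in A_4 x C_2 (6T6) (apart from the identity). Each of the other remaining candidates has further cycle types, and by the Chebotarev density theorem the matching factorization patterns would occur for a proportion of primes equal to their share of the group: S_4 x C_2 (6T11) additionally contains elements of type 4+2, 4+1+1 (12 of its 48 elements, about 25% of primes); (S_3 x S_3) : C_2 (6T13) additionally contains elements of type 4+2, 3+2+1, 3+1+1+1 (34 of its 72 elements, about 47% of primes); S_6 (6T16) additionally contains elements of type 5+1, 4+2, 4+1+1, 3+2+1, 3+1+1+1 (484 of its 720 elements, about 67% of primes). None of the 33 primes tested shows any such pattern (for each of these groups the chance of that is below 10^-4), which rules them out. Hence G = A_4 x C_2 (6T6), of order 24. The Galois group A_4 x C_2 (6T6) has order 24, so the splitting field has degree 24 over Q.

24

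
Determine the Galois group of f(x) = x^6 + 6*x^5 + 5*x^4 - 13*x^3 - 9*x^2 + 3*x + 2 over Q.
PSL(2,5), A_5 acting on 6 points

The polynomial f is an irreducible sextic over Q, so G = Gal(f/Q) is one of the 16 transitive subgroups 6T1, ..., 6T16 of S_6. The discriminant of f is 30991489 = 5567^2, a perfect square, so G is contained in A_6. The transitive groups of degree 6 contained in A_6 are: A_4 (6T4, order 12), S_4 (6T7, order 24), (C_3 x C_3) : C_4 (6T10, order 36), PSL(2,5) (6T12, order 60), A_6 (6T15, order 360). By Dedekind's theorem, for a prime p not dividing disc(f) the degrees of the irreducible factors of f mod p form the cycle type of an element of G. Factoring f modulo the 21 such primes p <= 79 (skipping 19, which divides the discriminant), each new pattern first appears at: mod 2: f = (x)(x^5 + x^3 + x^2 + x + 1), pattern 5+1; mod 7: f = (x^3 + x^2 + 3x + 1)(x^3 + 5x^2 + 4x + 2), pattern 3+3; mod 61: f = (x + 3)(x + 25)(x^2 + 48x + 25)(x^2 + 52x + 38), pattern 2+2+1+1. No other pattern occurs in this range, so the set of observed cycle types is {5+1, 3+3, 2+2+1+1}. The candidates containing elements of all these cycle types are PSL(2,5) (6T12) of order 60, A_6 (6T15) of order 360; the others are excluded. The observed types are precisely the cycle types that occur in PSL(2,5) (6T12) (apart from the identity). Each of the other remaining candidates has further cycle types, and by the Chebotarev density theorem the matching factorization patterns would occur for a proportion of primes equal to their share of the group: A_6 (6T15) additionally contains elements of type 4+2, 3+1+1+1 (130 of its 360 elements, about 36% of primes). None of the 21 primes tested shows any such pattern (for each of these groups the chance of that is below 10^-4), which rules them out. Hence G = PSL(2,5) (6T12), of order 60.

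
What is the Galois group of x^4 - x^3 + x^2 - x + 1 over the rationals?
4T1: C_4

The polynomial is an irreducible quartic over Q and its discriminant is 125, which is not a perfect square, so the Galois group is not contained in A_4. The resolvent cubic y^3 - y^2 - 3*y + 2 has exactly one rational root, so the Galois group is C_4 or D_4. The quartic becomes reducible over Q(sqrt(disc)), so the group is C_4.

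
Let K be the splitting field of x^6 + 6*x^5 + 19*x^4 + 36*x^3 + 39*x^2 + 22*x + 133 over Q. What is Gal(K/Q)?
S_4 x C_2 (order 48)

The polynomial f is an irreducible sextic over Q, so G = Gal(f/Q) is one of the 16 transitive subgroups 6T1, ..., 6T16 of S_6. The discriminant of f is -1849378557919232, which is not a perfect square, so G is not contained in A_6. The transitive groups of degree 6 not contained in A_6 are: C_6 (6T1, order 6), S_3 (6T2, order 6), D_6 (6T3, order 12), C_3 x S_3 (6T5, order 18), A_4 x C_2 (6T6, order 24), S_4 (6T8, order 24), S_3 x S_3 (6T9, order 36), S_4 x C_2 (6T11, order 48), (S_3 x S_3) : C_2 (6T13, order 72), PGL(2,5) (6T14, order 120), S_6 (6T16, order 720). By Dedekind's theorem, for a prime p not dividing disc(f) the degrees of the irreducible factors of f mod p form the cycle type of an element of G. Factoring f modulo the 29 such primes p <= 127 (skipping 2, 29, which divide the discriminant), each new pattern first appears at: mod 3: f = (x^3 + x^2 + 2)(x^3 + 2x^2 + 2x + 2), pattern 3+3; mod 5: f = (x^6 + x^5 + 4x^4 + x^3 + 4x^2 + 2x + 3), pattern 6; mod 7: f = (x)(x + 2)(x^4 + 4x^3 + 4x^2 + 4), pattern 4+1+1; mod 17: f = (x + 8)(x + 11)(x^2 + 6x + 14)(x^2 + 15x + 6), pattern 2+2+1+1; mod 23: f = (x^2 + 2x + 17)(x^2 + 5x + 14)(x^2 + 22x + 8), pattern 2+2+2; mod 67: f = (x^2 + 2x + 57)(x^4 + 4x^3 + 21x^2 + 34x + 47), pattern 4+2; mod 127: f = (x + 8)(x + 48)(x + 81)(x + 121)(x^2 + 2x + 104), pattern 2+1+1+1+1. No other pattern occurs in this range, so the set of observed cycle types is {3+3, 6, 4+1+1, 2+2+1+1, 2+2+2, 4+2, 2+1+1+1+1}. The candidates containing elements of all these cycle types are S_4 x C_2 (6T11) of order 48, S_6 (6T16) of order 720; the others are excluded. The observed types are precisely the cycle types that occur in S_4 x C_2 (6T11) (apart from the identity). Each of the other remaining candidates has further cycle types, and by the Chebotarev density theorem the matching factorization patterns would occur for a proportion of primes equal to their share of the group: S_6 (6T16) additionally contains elements of type 5+1, 3+2+1, 3+1+1+1 (304 of its 720 elements, about 42% of primes). None of the 29 primes tested shows any such pattern (for each of these groups the chance of that is below 10^-4), which rules them out. Hence G = S_4 x C_2 (6T11), of order 48.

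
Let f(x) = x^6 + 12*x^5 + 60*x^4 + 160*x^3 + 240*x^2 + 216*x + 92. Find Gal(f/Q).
A_6 (order 360)

The polynomial f is an irreducible sextic over Q, so G = Gal(f/Q) is one of the 16 transitive subgroups 6T1, ..., 6T16 of S_6. The discriminant of f is 746496000000 = 864000^2, a perfect square, so G is contained in A_6. The transitive groups of degree 6 contained in A_6 are: A_4 (6T4, order 12), S_4 (6T7, order 24), (C_3 x C_3) : C_4 (6T10, order 36), PSL(2,5) (6T12, order 60), A_6 (6T15, order 360). By Dedekind's theorem, for a prime p not dividing disc(f) the degrees of the irreducible factors of f mod p form the cycle type of an element of G. Factoring f modulo the 6 such primes p <= 23 (skipping 2, 3, 5, which divide the discriminant), each new pattern first appears at: mod 7: f = (x + 5)(x^5 + 4x^3 + 2x + 3), pattern 5+1; mod 23: f = (x)(x + 9)(x + 14)(x^3 + 12x^2 + 3x + 5), pattern 3+1+1+1. No other pattern occurs in this range, so the set of observed cycle types is {5+1, 3+1+1+1}. Among the candidates above, the only group containing elements of all these cycle types is A_6 (6T15) — each of A_4 (6T4), S_4 (6T7), (C_3 x C_3) : C_4 (6T10), PSL(2,5) (6T12) lacks at least one of them. Hence G = A_6 (6T15), of order 360.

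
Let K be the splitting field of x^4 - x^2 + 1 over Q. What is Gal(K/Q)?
V_4 (also written V4)

The polynomial is an irreducible quartic over Q and its discriminant is 144 = 12^2, a perfect square, so the Galois group is contained in A_4. The resolvent cubic y^3 + y^2 - 4*y - 4 splits completely over Q, which gives the Klein four-group V_4.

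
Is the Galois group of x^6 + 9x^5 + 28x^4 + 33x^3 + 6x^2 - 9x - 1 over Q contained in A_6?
The polynomial is irreducible of degree 6 over Q. Its discriminant is 810448, which is not a perfect square. A Galois group lies in the alternating group exactly when the discriminant is a square in Q, so the Galois group (S_3) is not contained in A_6.

No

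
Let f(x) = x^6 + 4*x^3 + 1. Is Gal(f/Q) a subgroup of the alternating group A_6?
The polynomial is irreducible of degree 6 over Q. Its discriminant is 1259712, which is not a perfect square. A Galois group lies in the alternating group exactly when the discriminant is a square in Q, so the Galois group (D_6) is not contained in A_6.

No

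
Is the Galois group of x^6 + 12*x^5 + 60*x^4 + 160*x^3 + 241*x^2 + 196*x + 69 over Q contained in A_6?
The polynomial is irreducible of degree 6 over Q. Its discriminant is -61504, which is not a perfect square. A Galois group lies in the alternating group exactly when the discriminant is a square in Q, so the Galois group (S_4 x C_2) is not contained in A_6.

No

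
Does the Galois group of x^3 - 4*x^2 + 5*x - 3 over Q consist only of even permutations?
The polynomial is irreducible of degree 3 over Q. Its discriminant is -31, which is not a perfect square. A Galois group lies in the alternating group exactly when the discriminant is a square in Q, so the Galois group (S_3) is not contained in A_3.

No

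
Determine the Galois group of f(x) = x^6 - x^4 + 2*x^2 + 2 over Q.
The polynomial f is an irreducible sextic over Q, so G = Gal(f/Q) is one of the 16 transitive subgroups 6T1, ..., 6T16 of S_6. The discriminant of f is -5120000, which is not a perfect square, so G is not contained in A_6. The transitive groups of degree 6 not contained in A_6 are: C_6 (6T1, order 6), S_3 (6T2, order 6), D_6 (6T3, order 12), C_3 x S_3 (6T5, order 18), A_4 x C_2 (6T6, order 24), S_4 (6T8, order 24), S_3 x S_3 (6T9, order 36), S_4 x C_2 (6T11, order 48), (S_3 x S_3) : C_2 (6T13, order 72), PGL(2,5) (6T14, order 120), S_6 (6T16, order 720). By Dedekind's theorem, for a prime p not dividing disc(f) the degrees of the irreducible factors of f mod p form the cycle type of an element of G. Factoring f modulo the 22 such primes p <= 89 (skipping 2, 5, which divide the discriminant), each new pattern first appears at: mod 3: f = (x^3 + x^2 + 2)(x^3 + 2x^2 + 1), pattern 3+3; mod 7: f = (x^2 + 2)(x^2 + x + 6)(x^2 + 6x + 6), pattern 2+2+2; mod 13: f = (x + 4)(x + 9)(x^4 + 2x^2 + 8), pattern 4+1+1; mod 43: f = (x + 12)(x + 31)(x^2 + 4)(x^2 + 10), pattern 2+2+1+1. No other pattern occurs in this range, so the set of observed cycle types is {3+3, 2+2+2, 4+1+1, 2+2+1+1}. The candidates containing elements of all these cycle types are S_4 (6T8) of order 24, S_4 x C_2 (6T11) of order 48, PGL(2,5) (6T14) of order 120, S_6 (6T16) of order 720; the others are excluded. The observed types are precisely the cycle types that occur in S_4 (6T8) (apart from the identity). Each of the other remaining candidates has further cycle types, and by the Chebotarev density theorem the matching factorization patterns would occur for a proportion of primes equal to their share of the group: S_4 x C_2 (6T11) additionally contains elements of type 6, 4+2, 2+1+1+1+1 (17 of its 48 elements, about 35% of primes); PGL(2,5) (6T14) additionally contains elements of type 6, 5+1 (44 of its 120 elements, about 37% of primes); S_6 (6T16) additionally contains elements of type 6, 5+1, 4+2, 3+2+1, 3+1+1+1, 2+1+1+1+1 (529 of its 720 elements, about 73% of primes). None of the 22 primes tested shows any such pattern (for each of these groups the chance of that is below 10^-4), which rules them out. Hence G = S_4 (6T8), of order 24.

S_4 (order 24)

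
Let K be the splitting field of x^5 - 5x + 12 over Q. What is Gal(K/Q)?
D_5 (order 10)

The polynomial f is an irreducible quintic over Q, so G = Gal(f/Q) is a transitive subgroup of S_5: one of C_5 (5T1, order 5), D_5 (5T2, order 10), F_20 (5T3, order 20), A_5 (5T4, order 60) or S_5 (5T5, order 120). The discriminant of f is 64000000 = 8000^2, a perfect square, so G is contained in A_5. The transitive groups of degree 5 contained in A_5 are: C_5 (5T1, order 5), D_5 (5T2, order 10), A_5 (5T4, order 60). By Dedekind's theorem, for a prime p not dividing disc(f) the degrees of the irreducible factors of f mod p form the cycle type of an element of G. Factoring f modulo the 23 such primes p <= 97 (skipping 2, 5, which divide the discriminant), each new pattern first appears at: mod 3: f = (x)(x^2 + x + 2)(x^2 + 2x + 2), pattern 2+2+1; mod 7: f = (x^5 + 2x + 5), pattern 5. No other pattern occurs in this range, so the set of observed cycle types is {2+2+1, 5}. The candidates containing elements of all these cycle types are D_5 (5T2) of order 10, A_5 (5T4) of order 60; the others are excluded. The observed types are precisely the cycle types that occur in D_5 (5T2) (apart from the identity). Each of the other remaining candidates has further cycle types, and by the Chebotarev density theorem the matching factorization patterns would occur for a proportion of primes equal to their share of the group: A_5 (5T4) additionally contains elements of type 3+1+1 (20 of its 60 elements, about 33% of primes). None of the 23 primes tested shows any such pattern (for each of these groups the chance of that is below 10^-4), which rules them out. Hence G = D_5 (5T2), of order 10.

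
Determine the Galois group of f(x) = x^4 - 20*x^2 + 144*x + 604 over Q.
D_4, the dihedral group of order 8

The polynomial is an irreducible quartic over Q and its discriminant is -7739670528, which is not a perfect square, so the Galois group is not contained in A_4. The resolvent cubic y^3 + 20*y^2 - 2416*y - 69056 has exactly one rational root, so the Galois group is C_4 or D_4. The quartic remains irreducible over Q(sqrt(disc)), so the group is D_4.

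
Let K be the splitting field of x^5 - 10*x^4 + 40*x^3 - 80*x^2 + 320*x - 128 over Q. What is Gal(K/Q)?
F_20 (order 20)

The polynomial f is an irreducible quintic over Q, so G = Gal(f/Q) is a transitive subgroup of S_5: one of C_5 (5T1, order 5), D_5 (5T2, order 10), F_20 (5T3, order 20), A_5 (5T4, order 60) or S_5 (5T5, order 120). The discriminant of f is 271790899200000, which is not a perfect square, so G is not contained in A_5. The transitive groups of degree 5 not contained in A_5 are: F_20 (5T3, order 20), S_5 (5T5, order 120). By Dedekind's theorem, for a prime p not dividing disc(f) the degrees of the irreducible factors of f mod p form the cycle type of an element of G. Factoring f modulo the 18 such primes p <= 73 (skipping 2, 3, 5, which divide the discriminant), each new pattern first appears at: mod 7: f = (x + 3)(x^4 + x^3 + 2x^2 + 5x + 4), pattern 4+1; mod 11: f = (x + 10)(x^2 + 3)(x^2 + 2x + 6), pattern 2+2+1; mod 19: f = (x^5 + 9x^4 + 2x^3 + 15x^2 + 16x + 5), pattern 5. No other pattern occurs in this range, so the set of observed cycle types is {4+1, 2+2+1, 5}. The candidates containing elements of all these cycle types are F_20 (5T3) of order 20, S_5 (5T5) of order 120; the others are excluded. The observed types are precisely the cycle types that occur in F_20 (5T3) (apart from the identity). Each of the other remaining candidates has further cycle types, and by the Chebotarev density theorem the matching factorization patterns would occur for a proportion of primes equal to their share of the group: S_5 (5T5) additionally contains elements of type 3+2, 3+1+1, 2+1+1+1 (50 of its 120 elements, about 42% of primes). None of the 18 primes tested shows any such pattern (for each of these groups the chance of that is below 10^-4), which rules them out. Hence G = F_20 (5T3), of order 20.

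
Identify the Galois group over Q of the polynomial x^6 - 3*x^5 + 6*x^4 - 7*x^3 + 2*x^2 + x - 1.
S_4 (also written S4-)

The polynomial f is an irreducible sextic over Q, so G = Gal(f/Q) is one of the 16 transitive subgroups 6T1, ..., 6T16 of S_6. The discriminant of f is 810448, which is not a perfect square, so G is not contained in A_6. The transitive groups of degree 6 not contained in A_6 are: C_6 (6T1, order 6), S_3 (6T2, order 6), D_6 (6T3, order 12), C_3 x S_3 (6T5, order 18), A_4 x C_2 (6T6, order 24), S_4 (6T8, order 24), S_3 x S_3 (6T9, order 36), S_4 x C_2 (6T11, order 48), (S_3 x S_3) : C_2 (6T13, order 72), PGL(2,5) (6T14, order 120), S_6 (6T16, order 720). By Dedekind's theorem, for a prime p not dividing disc(f) the degrees of the irreducible factors of f mod p form the cycle type of an element of G. Factoring f modulo the 22 such primes p <= 89 (skipping 2, 37, which divide the discriminant), each new pattern first appears at: mod 3: f = (x^3 + x^2 + x + 2)(x^3 + 2x^2 + 1), pattern 3+3; mod 5: f = (x^2 + 3)(x^2 + 3x + 4)(x^2 + 4x + 2), pattern 2+2+2; mod 17: f = (x + 1)(x + 15)(x^4 + 15x^3 + 6x^2 + 12x + 9), pattern 4+1+1; mod 67: f = (x + 4)(x + 62)(x^2 + 66x + 40)(x^2 + 66x + 50), pattern 2+2+1+1. No other pattern occurs in this range, so the set of observed cycle types is {3+3, 2+2+2, 4+1+1, 2+2+1+1}. The candidates containing elements of all these cycle types are S_4 (6T8) of order 24, S_4 x C_2 (6T11) of order 48, PGL(2,5) (6T14) of order 120, S_6 (6T16) of order 720; the others are excluded. The observed types are precisely the cycle types that occur in S_4 (6T8) (apart from the identity). Each of the other remaining candidates has further cycle types, and by the Chebotarev density theorem the matching factorization patterns would occur for a proportion of primes equal to their share of the group: S_4 x C_2 (6T11) additionally contains elements of type 6, 4+2, 2+1+1+1+1 (17 of its 48 elements, about 35% of primes); PGL(2,5) (6T14) additionally contains elements of type 6, 5+1 (44 of its 120 elements, about 37% of primes); S_6 (6T16) additionally contains elements of type 6, 5+1, 4+2, 3+2+1, 3+1+1+1, 2+1+1+1+1 (529 of its 720 elements, about 73% of primes). None of the 22 primes tested shows any such pattern (for each of these groups the chance of that is below 10^-4), which rules them out. Hence G = S_4 (6T8), of order 24.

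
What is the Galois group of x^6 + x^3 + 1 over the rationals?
The polynomial f is an irreducible sextic over Q, so G = Gal(f/Q) is one of the 16 transitive subgroups 6T1, ..., 6T16 of S_6. The discriminant of f is -19683, which is not a perfect square, so G is not contained in A_6. The transitive groups of degree 6 not contained in A_6 are: C_6 (6T1, order 6), S_3 (6T2, order 6), D_6 (6T3, order 12), C_3 x S_3 (6T5, order 18), A_4 x C_2 (6T6, order 24), S_4 (6T8, order 24), S_3 x S_3 (6T9, order 36), S_4 x C_2 (6T11, order 48), (S_3 x S_3) : C_2 (6T13, order 72), PGL(2,5) (6T14, order 120), S_6 (6T16, order 720). By Dedekind's theorem, for a prime p not dividing disc(f) the degrees of the irreducible factors of f mod p form the cycle type of an element of G. Factoring f modulo the 37 such primes p <= 163 (skipping 3, which divides the discriminant), each new pattern first appears at: mod 2: f = (x^6 + x^3 + 1), pattern 6; mod 7: f = (x^3 + 3)(x^3 + 5), pattern 3+3; mod 17: f = (x^2 + 3x + 1)(x^2 + 4x + 1)(x^2 + 10x + 1), pattern 2+2+2; mod 19: f = (x + 2)(x + 3)(x + 10)(x + 13)(x + 14)(x + 15), pattern 1+1+1+1+1+1. No other pattern occurs in this range, so the set of observed cycle types is {6, 3+3, 2+2+2, 1+1+1+1+1+1}. The candidates containing elements of all these cycle types are C_6 (6T1) of order 6, D_6 (6T3) of order 12, C_3 x S_3 (6T5) of order 18, A_4 x C_2 (6T6) of order 24, S_3 x S_3 (6T9) of order 36, S_4 x C_2 (6T11) of order 48, (S_3 x S_3) : C_2 (6T13) of order 72, PGL(2,5) (6T14) of order 120, S_6 (6T16) of order 720; the others are excluded. The observed types are precisely the cycle types that occur in C_6 (6T1). Each of the other remaining candidates has further cycle types, and by the Chebotarev density theorem the matching factorization patterns would occur for a proportion of primes equal to their share of the group: D_6 (6T3) additionally contains elements of type 2+2+1+1 (3 of its 12 elements, about 25% of primes); C_3 x S_3 (6T5) additionally contains elements of type 3+1+1+1 (4 of its 18 elements, about 22% of primes); A_4 x C_2 (6T6) additionally contains elements of type 2+2+1+1, 2+1+1+1+1 (6 of its 24 elements, about 25% of primes); S_3 x S_3 (6T9) additionally contains elements of type 3+1+1+1, 2+2+1+1 (13 of its 36 elements, about 36% of primes); S_4 x C_2 (6T11) additionally contains elements of type 4+2, 4+1+1, 2+2+1+1, 2+1+1+1+1 (24 of its 48 elements, about 50% of primes); (S_3 x S_3) : C_2 (6T13) additionally contains elements of type 4+2, 3+2+1, 3+1+1+1, 2+2+1+1, 2+1+1+1+1 (49 of its 72 elements, about 68% of primes); PGL(2,5) (6T14) additionally contains elements of type 5+1, 4+1+1, 2+2+1+1 (69 of its 120 elements, about 58% of primes); S_6 (6T16) additionally contains elements of type 5+1, 4+2, 4+1+1, 3+2+1, 3+1+1+1, 2+2+1+1, 2+1+1+1+1 (544 of its 720 elements, about 76% of primes). None of the 37 primes tested shows any such pattern (for each of these groups the chance of that is below 10^-4), which rules them out. Hence G = C_6 (6T1), of order 6.

C_6 (also written C6)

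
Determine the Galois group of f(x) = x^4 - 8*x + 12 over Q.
4T4: A_4

The polynomial is an irreducible quartic over Q and its discriminant is 331776 = 576^2, a perfect square, so the Galois group is contained in A_4. The resolvent cubic y^3 - 48*y - 64 is irreducible over Q. An irreducible resolvent with square discriminant gives A_4.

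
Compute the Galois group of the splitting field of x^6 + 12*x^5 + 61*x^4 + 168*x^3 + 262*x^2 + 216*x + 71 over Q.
The polynomial f is an irreducible sextic over Q, so G = Gal(f/Q) is one of the 16 transitive subgroups 6T1, ..., 6T16 of S_6. The discriminant of f is 153664 = 392^2, a perfect square, so G is contained in A_6. The transitive groups of degree 6 contained in A_6 are: A_4 (6T4, order 12), S_4 (6T7, order 24), (C_3 x C_3) : C_4 (6T10, order 36), PSL(2,5) (6T12, order 60), A_6 (6T15, order 360). By Dedekind's theorem, for a prime p not dividing disc(f) the degrees of the irreducible factors of f mod p form the cycle type of an element of G. Factoring f modulo the 33 such primes p <= 149 (skipping 2, 7, which divide the discriminant), each new pattern first appears at: mod 3: f = (x^3 + 2x + 1)(x^3 + 2x + 2), pattern 3+3; mod 13: f = (x + 8)(x + 9)(x^2 + 4x + 9)(x^2 + 4x + 10), pattern 2+2+1+1. No other pattern occurs in this range, so the set of observed cycle types is {3+3, 2+2+1+1}. The candidates containing elements of all these cycle types are A_4 (6T4) of order 12, S_4 (6T7) of order 24, (C_3 x C_3) : C_4 (6T10) of order 36, PSL(2,5) (6T12) of order 60, A_6 (6T15) of order 360; the others are excluded. The observed types are precisely the cycle types that occur in A_4 (6T4) (apart from the identity). Each of the other remaining candidates has further cycle types, and by the Chebotarev density theorem the matching factorization patterns would occur for a proportion of primes equal to their share of the group: S_4 (6T7) additionally contains elements of type 4+2 (6 of its 24 elements, about 25% of primes); (C_3 x C_3) : C_4 (6T10) additionally contains elements of type 4+2, 3+1+1+1 (22 of its 36 elements, about 61% of primes); PSL(2,5) (6T12) additionally contains elements of type 5+1 (24 of its 60 elements, about 40% of primes); A_6 (6T15) additionally contains elements of type 5+1, 4+2, 3+1+1+1 (274 of its 360 elements, about 76% of primes). None of the 33 primes tested shows any such pattern (for each of these groups the chance of that is below 10^-4), which rules them out. Hence G = A_4 (6T4), of order 12.

A_4 (order 12)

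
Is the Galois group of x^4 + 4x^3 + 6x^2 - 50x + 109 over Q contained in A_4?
The polynomial is irreducible of degree 4 over Q. Its discriminant is 858808656, which is not a perfect square. A Galois group lies in the alternating group exactly when the discriminant is a square in Q, so the Galois group (S_4) is not contained in A_4.

No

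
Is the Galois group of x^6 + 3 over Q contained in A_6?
The polynomial is irreducible of degree 6 over Q. Its discriminant is -11337408, which is not a perfect square. A Galois group lies in the alternating group exactly when the discriminant is a square in Q, so the Galois group (S_3) is not contained in A_6.

No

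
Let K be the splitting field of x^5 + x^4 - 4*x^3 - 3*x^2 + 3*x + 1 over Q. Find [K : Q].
The degree of the splitting field over Q equals the order of the Galois group, so first determine the group. The polynomial f is an irreducible quintic over Q, so G = Gal(f/Q) is a transitive subgroup of S_5: one of C_5 (5T1, order 5), D_5 (5T2, order 10), F_20 (5T3, order 20), A_5 (5T4, order 60) or S_5 (5T5, order 120). The discriminant of f is 14641 = 121^2, a perfect square, so G is contained in A_5. The transitive groups of degree 5 contained in A_5 are: C_5 (5T1, order 5), D_5 (5T2, order 10), A_5 (5T4, order 60). By Dedekind's theorem, for a prime p not dividing disc(f) the degrees of the irreducible factors of f mod p form the cycle type of an element of G. Factoring f modulo the 14 such primes p <= 47 (skipping 11, which divides the discriminant), each new pattern first appears at: mod 2: f = (x^5 + x^4 + x^2 + x + 1), pattern 5; mod 23: f = (x + 9)(x + 12)(x + 13)(x + 17)(x + 19), pattern 1+1+1+1+1. No other pattern occurs in this range, so the set of observed cycle types is {5, 1+1+1+1+1}. The candidates containing elements of all these cycle types are C_5 (5T1) of order 5, D_5 (5T2) of order 10, A_5 (5T4) of order 60; the others are excluded. The observed types are precisely the cycle types that occur in C_5 (5T1). Each of the other remaining candidates has further cycle types, and by the Chebotarev density theorem the matching factorization patterns would occur for a proportion of primes equal to their share of the group: D_5 (5T2) additionally contains elements of type 2+2+1 (5 of its 10 elements, about 50% of primes); A_5 (5T4) additionally contains elements of type 3+1+1, 2+2+1 (35 of its 60 elements, about 58% of primes). None of the 14 primes tested shows any such pattern (for each of these groups the chance of that is below 10^-4), which rules them out. Hence G = C_5 (5T1), of order 5. The Galois group C_5 (5T1) has order 5, so the splitting field has degree 5 over Q.

5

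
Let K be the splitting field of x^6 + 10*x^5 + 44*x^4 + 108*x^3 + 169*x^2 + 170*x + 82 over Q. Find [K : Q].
The degree of the splitting field over Q equals the order of the Galois group, so first determine the group. The polynomial f is an irreducible sextic over Q, so G = Gal(f/Q) is one of the 16 transitive subgroups 6T1, ..., 6T16 of S_6. The discriminant of f is -4335419392, which is not a perfect square, so G is not contained in A_6. The transitive groups of degree 6 not contained in A_6 are: C_6 (6T1, order 6), S_3 (6T2, order 6), D_6 (6T3, order 12), C_3 x S_3 (6T5, order 18), A_4 x C_2 (6T6, order 24), S_4 (6T8, order 24), S_3 x S_3 (6T9, order 36), S_4 x C_2 (6T11, order 48), (S_3 x S_3) : C_2 (6T13, order 72), PGL(2,5) (6T14, order 120), S_6 (6T16, order 720). By Dedekind's theorem, for a prime p not dividing disc(f) the degrees of the irreducible factors of f mod p form the cycle type of an element of G. Factoring f modulo the 28 such primes p <= 113 (skipping 2, 19, which divide the discriminant), each new pattern first appears at: mod 3: f = (x^6 + x^5 + 2x^4 + x^2 + 2x + 1), pattern 6; mod 5: f = (x + 3)(x^2 + x + 2)(x^3 + x^2 + 2), pattern 3+2+1; mod 7: f = (x^2 + 6x + 4)(x^4 + 4x^3 + 2x^2 + 3x + 3), pattern 4+2; mod 17: f = (x^3 + 11x + 1)(x^3 + 10x^2 + 16x + 14), pattern 3+3; mod 37: f = (x + 10)(x + 23)(x^2 + x + 33)(x^2 + 13x + 9), pattern 2+2+1+1; mod 41: f = (x)(x + 29)(x + 31)(x^3 + 32x^2 + 13x + 39), pattern 3+1+1+1; mod 47: f = (x^2 + 8x + 1)(x^2 + 17x + 24)(x^2 + 32x + 23), pattern 2+2+2; mod 113: f = (x + 8)(x + 52)(x + 103)(x + 110)(x^2 + 76x + 83), pattern 2+1+1+1+1. No other pattern occurs in this range, so the set of observed cycle types is {6, 3+2+1, 4+2, 3+3, 2+2+1+1, 3+1+1+1, 2+2+2, 2+1+1+1+1}. The candidates containing elements of all these cycle types are (S_3 x S_3) : C_2 (6T13) of order 72, S_6 (6T16) of order 720; the others are excluded. The observed types are precisely the cycle types that occur in (S_3 x S_3) : C_2 (6T13) (apart from the identity). Each of the other remaining candidates has further cycle types, and by the Chebotarev density theorem the matching factorization patterns would occur for a proportion of primes equal to their share of the group: S_6 (6T16) additionally contains elements of type 5+1, 4+1+1 (234 of its 720 elements, about 32% of primes). None of the 28 primes tested shows any such pattern (for each of these groups the chance of that is below 10^-4), which rules them out. Hence G = (S_3 x S_3) : C_2 (6T13), of order 72. The Galois group (S_3 x S_3) : C_2 (6T13) has order 72, so the splitting field has degree 72 over Q.

72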